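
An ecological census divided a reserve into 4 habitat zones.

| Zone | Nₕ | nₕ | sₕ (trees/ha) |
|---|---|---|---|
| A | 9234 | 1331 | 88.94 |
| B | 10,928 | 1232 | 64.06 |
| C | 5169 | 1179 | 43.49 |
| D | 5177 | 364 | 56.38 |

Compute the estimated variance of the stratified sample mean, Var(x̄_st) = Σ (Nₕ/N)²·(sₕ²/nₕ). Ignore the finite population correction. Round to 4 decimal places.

N = 30508; Wₕ = Nₕ/N.
zone A: (9234/30508)²·88.94²/1331 = 0.5444631
zone B: (10928/30508)²·64.06²/1232 = 0.4273828
zone C: (5169/30508)²·43.49²/1179 = 0.0460522
zone D: (5177/30508)²·56.38²/364 = 0.2514650
Sum = 1.2693632 → 1.2694.

1.2694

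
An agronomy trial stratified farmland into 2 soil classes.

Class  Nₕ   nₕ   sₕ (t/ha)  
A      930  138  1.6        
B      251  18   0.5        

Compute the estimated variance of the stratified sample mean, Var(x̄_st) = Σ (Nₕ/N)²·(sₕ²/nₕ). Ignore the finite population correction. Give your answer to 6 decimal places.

N = 1181. Term for each stratum: Wₕ²sₕ²/nₕ.
Var(x̄_st) = 0.011503420 + 0.000627358 = 0.012130778 → 0.012131.

0.012131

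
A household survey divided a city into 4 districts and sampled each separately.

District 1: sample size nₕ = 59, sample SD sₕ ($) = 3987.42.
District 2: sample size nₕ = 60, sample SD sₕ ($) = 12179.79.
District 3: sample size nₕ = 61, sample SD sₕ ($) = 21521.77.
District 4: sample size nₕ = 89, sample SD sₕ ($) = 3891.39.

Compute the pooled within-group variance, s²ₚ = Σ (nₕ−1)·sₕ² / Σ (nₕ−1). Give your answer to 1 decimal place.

1: (59−1)·3987.42² = 58·15899518.2564 = 922172058.8712
2: (60−1)·12179.79² = 59·148347284.4441 = 8752489782.2019
3: (61−1)·21521.77² = 60·463186583.9329 = 27791195035.974
4: (89−1)·3891.39² = 88·15142916.1321 = 1332576619.6248
Numerator = 38798433496.6719; denominator = Σ(nₕ−1) = 265.
s²ₚ = 38798433496.6719/265 = 146409183.006... → 146409183.0.

146409183.0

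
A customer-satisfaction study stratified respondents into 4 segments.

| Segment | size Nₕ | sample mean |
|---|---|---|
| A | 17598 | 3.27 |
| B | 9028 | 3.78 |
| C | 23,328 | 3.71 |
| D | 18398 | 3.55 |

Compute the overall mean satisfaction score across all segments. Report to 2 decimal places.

3.56

N = 68352; weights Wₕ = Nₕ/N = (0.2575, 0.1321, 0.3413, 0.2692).
x̄_st = Σ Wₕ·x̄ₕ = 0.2575·3.27 + 0.1321·3.78 + 0.3413·3.71 + 0.2692·3.55 ≈ 3.5629...
→ 3.56.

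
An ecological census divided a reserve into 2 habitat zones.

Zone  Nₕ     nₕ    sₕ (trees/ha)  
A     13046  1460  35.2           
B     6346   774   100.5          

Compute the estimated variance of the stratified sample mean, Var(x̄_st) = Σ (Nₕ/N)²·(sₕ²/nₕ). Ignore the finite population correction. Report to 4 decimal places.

1.7816

N = 19392; Wₕ = Nₕ/N.
zone A: (13046/19392)²·35.2²/1460 = 0.3840980
zone B: (6346/19392)²·100.5²/774 = 1.3974816
Sum = 1.7815796 → 1.7816.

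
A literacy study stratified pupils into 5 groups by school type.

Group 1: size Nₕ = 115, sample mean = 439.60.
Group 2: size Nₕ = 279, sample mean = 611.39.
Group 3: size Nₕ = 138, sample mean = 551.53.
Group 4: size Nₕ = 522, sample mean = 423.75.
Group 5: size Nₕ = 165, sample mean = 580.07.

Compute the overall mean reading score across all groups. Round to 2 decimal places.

503.82

N = 1219; weights Wₕ = Nₕ/N = (0.0943, 0.2289, 0.1132, 0.4282, 0.1354).
x̄_st = Σ Wₕ·x̄ₕ = 0.0943·439.60 + 0.2289·611.39 + 0.1132·551.53 + 0.4282·423.75 + 0.1354·580.07 ≈ 503.8162...
→ 503.82.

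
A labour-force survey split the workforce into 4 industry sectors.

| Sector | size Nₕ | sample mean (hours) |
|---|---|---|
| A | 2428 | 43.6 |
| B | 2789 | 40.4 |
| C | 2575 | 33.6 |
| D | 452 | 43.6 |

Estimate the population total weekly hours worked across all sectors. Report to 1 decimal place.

Estimate total by summing Nₕ·x̄ₕ over strata.
2428·43.6 + 2789·40.4 + 2575·33.6 + 452·43.6 = 105860.8 + 112675.6 + 86520 + 19707.2 = 324763.6.

324763.6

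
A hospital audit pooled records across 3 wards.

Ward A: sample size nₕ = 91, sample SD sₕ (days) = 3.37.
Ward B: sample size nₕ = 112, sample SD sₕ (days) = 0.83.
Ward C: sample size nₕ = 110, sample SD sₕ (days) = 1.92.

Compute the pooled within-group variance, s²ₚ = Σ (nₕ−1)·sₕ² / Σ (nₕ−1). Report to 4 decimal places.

Degrees of freedom: 90 + 111 + 109 = 310.
Σ(nₕ−1)sₕ² = 90·11.3569 + 111·0.6889 + 109·3.6864 = 1500.4065.
s²ₚ = 1500.4065 / 310 = 4.840021... → 4.8400.

4.8400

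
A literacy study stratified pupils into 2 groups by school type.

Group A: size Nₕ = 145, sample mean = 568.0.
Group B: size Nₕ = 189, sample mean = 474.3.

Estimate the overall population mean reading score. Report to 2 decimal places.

514.98

N = 145 + 189 = 334.
The stratified mean weights each stratum mean by its population share Nₕ/N.
Σ Nₕx̄ₕ = 145·568.0 + 189·474.3 = 82360 + 89642.7 = 172002.7.
Divide by N: 172002.7 / 334 = 514.9781... → 514.98.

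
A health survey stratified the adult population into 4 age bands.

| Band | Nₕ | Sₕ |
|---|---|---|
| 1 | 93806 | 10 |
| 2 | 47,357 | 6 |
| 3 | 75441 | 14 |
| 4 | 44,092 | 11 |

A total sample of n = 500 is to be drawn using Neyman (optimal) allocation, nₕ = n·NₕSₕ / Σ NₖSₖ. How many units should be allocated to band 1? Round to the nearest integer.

1: NₕSₕ = 93806·10 = 938060
2: NₕSₕ = 47357·6 = 284142
3: NₕSₕ = 75441·14 = 1056174
4: NₕSₕ = 44092·11 = 485012
Σ NₕSₕ = 2763388.
n_1 = 500·938060/2763388 = 169.730... → 170.

170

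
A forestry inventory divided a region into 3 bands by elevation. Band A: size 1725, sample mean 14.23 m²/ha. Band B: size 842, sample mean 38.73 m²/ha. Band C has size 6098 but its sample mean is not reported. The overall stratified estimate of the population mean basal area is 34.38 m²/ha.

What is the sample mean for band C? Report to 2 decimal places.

Σ Nₕx̄ₕ = N·μ, so 6098·x̄_C = 8665·34.38 − (1725·14.23 + 842·38.73).
= 297902.7 − 57157.41 = 240745.29.
x̄_C = 240745.29 / 6098 = 39.4794... → 39.48.

39.48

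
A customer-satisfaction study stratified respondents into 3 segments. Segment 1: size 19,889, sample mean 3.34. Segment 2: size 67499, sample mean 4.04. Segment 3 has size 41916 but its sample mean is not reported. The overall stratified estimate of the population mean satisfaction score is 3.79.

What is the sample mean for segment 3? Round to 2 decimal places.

3.60

Σ Nₕx̄ₕ = N·μ, so 41916·x̄_3 = 129304·3.79 − (19889·3.34 + 67499·4.04).
= 490062.16 − 339125.22 = 150936.94.
x̄_3 = 150936.94 / 41916 = 3.6009... → 3.60.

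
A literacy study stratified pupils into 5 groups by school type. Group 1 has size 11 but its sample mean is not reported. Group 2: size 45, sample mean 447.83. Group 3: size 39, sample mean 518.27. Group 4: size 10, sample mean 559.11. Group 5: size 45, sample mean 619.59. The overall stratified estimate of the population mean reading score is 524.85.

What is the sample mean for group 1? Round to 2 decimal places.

N = 11 + 45 + 39 + 10 + 45 = 150.
Overall total = μ·N = 524.85·150 = 78727.5.
Subtract the known strata: 45·447.83 + 39·518.27 + 10·559.11 + 45·619.59 = 73837.53.
Remaining total for group 1: 78727.5 − 73837.53 = 4889.97.
Divide by its size: 4889.97 / 11 = 444.5427... → 444.54.

444.54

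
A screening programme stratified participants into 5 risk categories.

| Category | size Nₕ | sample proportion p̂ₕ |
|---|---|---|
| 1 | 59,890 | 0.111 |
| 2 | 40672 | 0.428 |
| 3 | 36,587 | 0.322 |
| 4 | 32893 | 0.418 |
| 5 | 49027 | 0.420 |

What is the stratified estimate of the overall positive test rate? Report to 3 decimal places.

N = 59890 + 40672 + 36587 + 32893 + 49027 = 219069.
Overall proportion = Σ (Nₕ/N)·p̂ₕ.
Σ Nₕp̂ₕ = 6647.79 + 17407.616 + 11781.014 + 13749.274 + 20591.34 = 70177.034.
70177.034 / 219069 = 0.32034... → 0.320.

0.320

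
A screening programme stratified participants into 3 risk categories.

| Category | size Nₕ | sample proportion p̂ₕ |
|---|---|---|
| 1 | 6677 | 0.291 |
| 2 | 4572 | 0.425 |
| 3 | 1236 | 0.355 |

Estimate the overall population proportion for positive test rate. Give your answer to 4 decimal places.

Wₕ = Nₕ/N with N = 12485: 0.5348, 0.3662, 0.0990.
p̂_st = 0.5348·0.291 + 0.3662·0.425 + 0.0990·0.355 ≈ 0.346407... → 0.3464.

0.3464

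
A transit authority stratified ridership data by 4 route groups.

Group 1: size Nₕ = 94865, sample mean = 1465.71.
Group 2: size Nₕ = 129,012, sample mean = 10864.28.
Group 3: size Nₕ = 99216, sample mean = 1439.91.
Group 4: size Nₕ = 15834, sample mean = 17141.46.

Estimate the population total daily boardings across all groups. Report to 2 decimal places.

1954947058.71

1: 94865·1465.71 = 139044579.15
2: 129012·10864.28 = 1401622491.36
3: 99216·1439.91 = 142862110.56
4: 15834·17141.46 = 271417877.64
τ̂ = Σ Nₕx̄ₕ = 1954947058.71.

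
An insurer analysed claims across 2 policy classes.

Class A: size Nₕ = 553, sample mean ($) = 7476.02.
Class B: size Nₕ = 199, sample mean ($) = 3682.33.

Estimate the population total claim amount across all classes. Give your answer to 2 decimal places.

4867022.73

A: 553·7476.02 = 4134239.06
B: 199·3682.33 = 732783.67
τ̂ = Σ Nₕx̄ₕ = 4867022.73.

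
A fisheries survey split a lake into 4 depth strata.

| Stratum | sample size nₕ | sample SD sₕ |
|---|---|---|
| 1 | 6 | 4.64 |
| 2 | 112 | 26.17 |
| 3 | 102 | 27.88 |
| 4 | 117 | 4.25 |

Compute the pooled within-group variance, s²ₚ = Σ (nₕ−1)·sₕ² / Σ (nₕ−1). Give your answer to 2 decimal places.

470.66

1: (6−1)·4.64² = 5·21.5296 = 107.648
2: (112−1)·26.17² = 111·684.8689 = 76020.4479
3: (102−1)·27.88² = 101·777.2944 = 78506.7344
4: (117−1)·4.25² = 116·18.0625 = 2095.25
Numerator = 156730.0803; denominator = Σ(nₕ−1) = 333.
s²ₚ = 156730.0803/333 = 470.6609... → 470.66.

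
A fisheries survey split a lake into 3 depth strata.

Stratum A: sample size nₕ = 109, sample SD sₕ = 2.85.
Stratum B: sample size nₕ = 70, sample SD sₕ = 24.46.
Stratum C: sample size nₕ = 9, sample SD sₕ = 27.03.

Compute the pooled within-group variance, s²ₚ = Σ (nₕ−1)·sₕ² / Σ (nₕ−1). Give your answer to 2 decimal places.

Degrees of freedom: 108 + 69 + 8 = 185.
Σ(nₕ−1)sₕ² = 108·8.1225 + 69·598.2916 + 8·730.6209 = 48004.3176.
s²ₚ = 48004.3176 / 185 = 259.4828... → 259.48.

259.48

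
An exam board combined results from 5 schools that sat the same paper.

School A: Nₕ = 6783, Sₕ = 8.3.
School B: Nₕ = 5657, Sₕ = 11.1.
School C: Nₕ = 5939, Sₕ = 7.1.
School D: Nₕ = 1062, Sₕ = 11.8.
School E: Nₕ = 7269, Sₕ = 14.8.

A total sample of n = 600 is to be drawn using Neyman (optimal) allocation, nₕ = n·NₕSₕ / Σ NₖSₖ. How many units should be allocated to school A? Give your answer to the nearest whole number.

Σ NₕSₕ = 6783·8.3 + 5657·11.1 + 5939·7.1 + 1062·11.8 + 7269·14.8 = 281371.3.
Share for A: 56298.9/281371.3 = 0.20009.
n_A = 600 × 0.20009 = 120.053... → 120.

120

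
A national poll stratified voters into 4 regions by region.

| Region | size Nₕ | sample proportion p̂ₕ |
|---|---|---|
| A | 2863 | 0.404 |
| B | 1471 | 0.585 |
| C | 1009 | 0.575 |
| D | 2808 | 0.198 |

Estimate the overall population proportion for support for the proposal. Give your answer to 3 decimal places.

Wₕ = Nₕ/N with N = 8151: 0.3512, 0.1805, 0.1238, 0.3445.
p̂_st = 0.3512·0.404 + 0.1805·0.585 + 0.1238·0.575 + 0.3445·0.198 ≈ 0.38687... → 0.387.

0.387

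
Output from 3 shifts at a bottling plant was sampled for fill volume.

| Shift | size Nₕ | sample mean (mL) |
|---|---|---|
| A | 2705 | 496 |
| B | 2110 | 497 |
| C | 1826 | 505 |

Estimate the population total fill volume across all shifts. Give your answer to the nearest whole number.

Estimate total by summing Nₕ·x̄ₕ over strata.
2705·496 + 2110·497 + 1826·505 = 1341680 + 1048670 + 922130 = 3312480.

3312480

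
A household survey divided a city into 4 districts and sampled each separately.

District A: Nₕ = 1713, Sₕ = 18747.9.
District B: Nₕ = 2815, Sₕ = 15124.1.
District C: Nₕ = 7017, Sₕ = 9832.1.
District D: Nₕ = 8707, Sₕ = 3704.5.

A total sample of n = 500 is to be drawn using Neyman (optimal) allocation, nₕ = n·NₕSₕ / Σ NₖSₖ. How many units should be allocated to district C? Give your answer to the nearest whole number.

A: NₕSₕ = 1713·18747.9 = 32115152.7
B: NₕSₕ = 2815·15124.1 = 42574341.5
C: NₕSₕ = 7017·9832.1 = 68991845.7
D: NₕSₕ = 8707·3704.5 = 32255081.5
Σ NₕSₕ = 175936421.4.
n_C = 500·68991845.7/175936421.4 = 196.070... → 196.

196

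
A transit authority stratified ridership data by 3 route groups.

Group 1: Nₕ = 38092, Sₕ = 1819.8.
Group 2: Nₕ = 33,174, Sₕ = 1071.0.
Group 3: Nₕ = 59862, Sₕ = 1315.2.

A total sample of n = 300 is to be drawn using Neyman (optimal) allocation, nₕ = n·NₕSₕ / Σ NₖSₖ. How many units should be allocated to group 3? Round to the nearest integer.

Σ NₕSₕ = 38092·1819.8 + 33174·1071.0 + 59862·1315.2 = 183579678.
Share for 3: 78730502.4/183579678 = 0.42886.
n_3 = 300 × 0.42886 = 128.659... → 129.

129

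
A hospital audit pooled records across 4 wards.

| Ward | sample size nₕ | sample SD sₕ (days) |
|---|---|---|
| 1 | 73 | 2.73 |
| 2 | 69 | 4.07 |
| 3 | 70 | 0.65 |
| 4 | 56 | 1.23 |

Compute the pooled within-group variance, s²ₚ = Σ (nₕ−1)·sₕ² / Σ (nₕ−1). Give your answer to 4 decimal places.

1: (73−1)·2.73² = 72·7.4529 = 536.6088
2: (69−1)·4.07² = 68·16.5649 = 1126.4132
3: (70−1)·0.65² = 69·0.4225 = 29.1525
4: (56−1)·1.23² = 55·1.5129 = 83.2095
Numerator = 1775.384; denominator = Σ(nₕ−1) = 264.
s²ₚ = 1775.384/264 = 6.724939... → 6.7249.

6.7249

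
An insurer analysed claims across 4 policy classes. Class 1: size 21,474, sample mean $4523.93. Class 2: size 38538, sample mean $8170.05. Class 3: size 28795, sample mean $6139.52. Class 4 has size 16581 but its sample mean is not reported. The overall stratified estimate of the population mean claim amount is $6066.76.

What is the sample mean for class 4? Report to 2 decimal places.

3049.99

N = 21474 + 38538 + 28795 + 16581 = 105388.
Overall total = μ·N = 6066.76·105388 = 639363702.88.
Subtract the known strata: 21474·4523.93 + 38538·8170.05 + 28795·6139.52 = 588791738.12.
Remaining total for class 4: 639363702.88 − 588791738.12 = 50571964.76.
Divide by its size: 50571964.76 / 16581 = 3049.9949... → 3049.99.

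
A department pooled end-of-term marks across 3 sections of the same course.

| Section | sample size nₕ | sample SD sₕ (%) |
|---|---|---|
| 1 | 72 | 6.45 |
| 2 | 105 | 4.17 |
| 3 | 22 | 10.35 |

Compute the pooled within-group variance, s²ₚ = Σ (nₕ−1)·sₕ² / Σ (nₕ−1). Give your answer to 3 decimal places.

Degrees of freedom: 71 + 104 + 21 = 196.
Σ(nₕ−1)sₕ² = 71·41.6025 + 104·17.3889 + 21·107.1225 = 7011.7956.
s²ₚ = 7011.7956 / 196 = 35.77447... → 35.774.

35.774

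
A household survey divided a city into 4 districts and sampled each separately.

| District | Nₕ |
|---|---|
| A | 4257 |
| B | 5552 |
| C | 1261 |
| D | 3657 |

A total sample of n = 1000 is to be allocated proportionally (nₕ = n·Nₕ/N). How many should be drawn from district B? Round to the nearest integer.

Share of district B = 5552/14727 = 0.37699.
Allocate 1000 × 0.37699 = 376.995... → 377.

377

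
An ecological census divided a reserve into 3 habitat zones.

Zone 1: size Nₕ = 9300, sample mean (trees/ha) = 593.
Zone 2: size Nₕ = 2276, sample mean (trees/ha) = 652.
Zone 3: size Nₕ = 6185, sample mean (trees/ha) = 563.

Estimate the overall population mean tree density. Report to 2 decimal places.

590.11

N = 17761; weights Wₕ = Nₕ/N = (0.5236, 0.1281, 0.3482).
x̄_st = Σ Wₕ·x̄ₕ = 0.5236·593 + 0.1281·652 + 0.3482·563 ≈ 590.1136...
→ 590.11.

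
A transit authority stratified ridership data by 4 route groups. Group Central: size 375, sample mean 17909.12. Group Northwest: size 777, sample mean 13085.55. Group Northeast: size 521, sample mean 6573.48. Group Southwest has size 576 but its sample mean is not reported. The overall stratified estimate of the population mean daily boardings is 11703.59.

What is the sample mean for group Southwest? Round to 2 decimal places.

10439.58

N = 375 + 777 + 521 + 576 = 2249.
Overall total = μ·N = 11703.59·2249 = 26321373.91.
Subtract the known strata: 375·17909.12 + 777·13085.55 + 521·6573.48 = 20308175.43.
Remaining total for group Southwest: 26321373.91 − 20308175.43 = 6013198.48.
Divide by its size: 6013198.48 / 576 = 10439.5807... → 10439.58.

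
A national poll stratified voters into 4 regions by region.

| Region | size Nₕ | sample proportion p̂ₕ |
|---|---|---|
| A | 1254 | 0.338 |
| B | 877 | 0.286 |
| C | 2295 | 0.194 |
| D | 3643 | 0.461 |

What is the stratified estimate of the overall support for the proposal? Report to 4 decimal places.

N = 1254 + 877 + 2295 + 3643 = 8069.
Overall proportion = Σ (Nₕ/N)·p̂ₕ.
Σ Nₕp̂ₕ = 423.852 + 250.822 + 445.23 + 1679.423 = 2799.327.
2799.327 / 8069 = 0.346924... → 0.3469.

0.3469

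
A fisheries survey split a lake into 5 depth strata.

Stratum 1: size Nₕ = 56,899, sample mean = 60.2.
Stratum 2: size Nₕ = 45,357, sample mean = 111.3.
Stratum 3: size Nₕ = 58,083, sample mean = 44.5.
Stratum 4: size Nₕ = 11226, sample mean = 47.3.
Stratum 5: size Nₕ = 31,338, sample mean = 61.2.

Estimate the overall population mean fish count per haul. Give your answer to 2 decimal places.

66.57

N = 202903; weights Wₕ = Nₕ/N = (0.2804, 0.2235, 0.2863, 0.0553, 0.1544).
x̄_st = Σ Wₕ·x̄ₕ = 0.2804·60.2 + 0.2235·111.3 + 0.2863·44.5 + 0.0553·47.3 + 0.1544·61.2 ≈ 66.5694...
→ 66.57.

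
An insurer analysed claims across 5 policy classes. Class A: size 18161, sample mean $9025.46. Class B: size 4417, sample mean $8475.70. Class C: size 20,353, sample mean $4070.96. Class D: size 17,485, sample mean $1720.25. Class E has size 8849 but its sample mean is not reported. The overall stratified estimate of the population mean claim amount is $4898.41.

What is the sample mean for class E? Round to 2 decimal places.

N = 18161 + 4417 + 20353 + 17485 + 8849 = 69265.
Overall total = μ·N = 4898.41·69265 = 339288368.65.
Subtract the known strata: 18161·9025.46 + 4417·8475.70 + 20353·4070.96 + 17485·1720.25 = 314283366.09.
Remaining total for class E: 339288368.65 − 314283366.09 = 25005002.56.
Divide by its size: 25005002.56 / 8849 = 2825.7433... → 2825.74.

2825.74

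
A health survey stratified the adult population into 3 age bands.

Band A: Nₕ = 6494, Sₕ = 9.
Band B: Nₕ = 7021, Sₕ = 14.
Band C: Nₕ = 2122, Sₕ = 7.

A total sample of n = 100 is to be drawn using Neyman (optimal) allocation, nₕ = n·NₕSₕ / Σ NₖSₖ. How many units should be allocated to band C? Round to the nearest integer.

Σ NₕSₕ = 6494·9 + 7021·14 + 2122·7 = 171594.
Share for C: 14854/171594 = 0.08656.
n_C = 100 × 0.08656 = 8.656... → 9.

9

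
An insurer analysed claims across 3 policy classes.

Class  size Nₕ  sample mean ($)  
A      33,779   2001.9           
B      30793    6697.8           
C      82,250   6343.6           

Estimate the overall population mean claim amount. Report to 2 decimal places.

5419.00

N = 146822; weights Wₕ = Nₕ/N = (0.2301, 0.2097, 0.5602).
x̄_st = Σ Wₕ·x̄ₕ = 0.2301·2001.9 + 0.2097·6697.8 + 0.5602·6343.6 ≈ 5419.0015...
→ 5419.00.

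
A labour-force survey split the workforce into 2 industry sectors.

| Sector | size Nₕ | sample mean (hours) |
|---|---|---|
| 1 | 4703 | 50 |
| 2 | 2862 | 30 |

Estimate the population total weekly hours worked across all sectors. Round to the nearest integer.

1: 4703·50 = 235150
2: 2862·30 = 85860
τ̂ = Σ Nₕx̄ₕ = 321010.

321010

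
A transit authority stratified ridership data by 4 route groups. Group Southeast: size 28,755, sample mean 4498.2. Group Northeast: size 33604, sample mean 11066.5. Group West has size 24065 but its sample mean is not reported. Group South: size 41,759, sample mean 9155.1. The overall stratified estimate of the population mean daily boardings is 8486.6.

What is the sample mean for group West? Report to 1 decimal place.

8489.7

N = 28755 + 33604 + 24065 + 41759 = 128183.
Overall total = μ·N = 8486.6·128183 = 1087837847.8.
Subtract the known strata: 28755·4498.2 + 33604·11066.5 + 41759·9155.1 = 883532227.9.
Remaining total for group West: 1087837847.8 − 883532227.9 = 204305619.9.
Divide by its size: 204305619.9 / 24065 = 8489.741... → 8489.7.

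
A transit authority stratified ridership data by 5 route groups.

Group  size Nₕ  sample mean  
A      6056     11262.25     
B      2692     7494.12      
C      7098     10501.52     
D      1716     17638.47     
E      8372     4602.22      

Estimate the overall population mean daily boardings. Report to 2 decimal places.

8934.82

N = 25934; weights Wₕ = Nₕ/N = (0.2335, 0.1038, 0.2737, 0.0662, 0.3228).
x̄_st = Σ Wₕ·x̄ₕ = 0.2335·11262.25 + 0.1038·7494.12 + 0.2737·10501.52 + 0.0662·17638.47 + 0.3228·4602.22 ≈ 8934.8171...
→ 8934.82.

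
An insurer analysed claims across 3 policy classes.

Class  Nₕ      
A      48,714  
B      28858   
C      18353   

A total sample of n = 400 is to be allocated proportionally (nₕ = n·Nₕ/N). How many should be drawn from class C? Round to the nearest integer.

77

Share of class C = 18353/95925 = 0.19133.
Allocate 400 × 0.19133 = 76.531... → 77.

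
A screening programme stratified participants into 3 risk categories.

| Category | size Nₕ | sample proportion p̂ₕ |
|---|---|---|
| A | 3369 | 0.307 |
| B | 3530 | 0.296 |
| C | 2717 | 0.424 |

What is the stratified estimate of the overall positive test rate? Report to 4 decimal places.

0.3360

Wₕ = Nₕ/N with N = 9616: 0.3504, 0.3671, 0.2825.
p̂_st = 0.3504·0.307 + 0.3671·0.296 + 0.2825·0.424 ≈ 0.336020... → 0.3360.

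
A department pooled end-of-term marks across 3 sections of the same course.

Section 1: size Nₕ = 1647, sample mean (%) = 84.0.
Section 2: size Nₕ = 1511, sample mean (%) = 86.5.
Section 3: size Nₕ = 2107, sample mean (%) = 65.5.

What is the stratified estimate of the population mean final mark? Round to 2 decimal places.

N = 1647 + 1511 + 2107 = 5265.
Overall mean = Σ (Nₕ/N)·x̄ₕ — weight by population share, not a simple average.
Σ Nₕx̄ₕ = 1647·84.0 + 1511·86.5 + 2107·65.5 = 138348 + 130701.5 + 138008.5 = 407058.
Divide by N: 407058 / 5265 = 77.3140... → 77.31.

77.31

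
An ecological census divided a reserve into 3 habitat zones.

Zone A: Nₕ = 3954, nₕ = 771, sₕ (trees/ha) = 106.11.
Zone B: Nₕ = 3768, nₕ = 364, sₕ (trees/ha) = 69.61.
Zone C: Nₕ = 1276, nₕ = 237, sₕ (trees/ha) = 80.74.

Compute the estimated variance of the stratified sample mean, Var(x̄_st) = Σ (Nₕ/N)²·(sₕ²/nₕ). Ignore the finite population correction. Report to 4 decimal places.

N = 8998. Term for each stratum: Wₕ²sₕ²/nₕ.
Var(x̄_st) = 2.8199383 + 2.3343808 + 0.5531444 = 5.7074634 → 5.7075.

5.7075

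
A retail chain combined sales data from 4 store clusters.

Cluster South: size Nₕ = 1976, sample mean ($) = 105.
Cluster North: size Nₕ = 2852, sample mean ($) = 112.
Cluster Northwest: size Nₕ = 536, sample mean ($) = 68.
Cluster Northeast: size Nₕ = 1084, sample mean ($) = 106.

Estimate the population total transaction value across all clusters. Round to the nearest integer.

678256

South: 1976·105 = 207480
North: 2852·112 = 319424
Northwest: 536·68 = 36448
Northeast: 1084·106 = 114904
τ̂ = Σ Nₕx̄ₕ = 678256.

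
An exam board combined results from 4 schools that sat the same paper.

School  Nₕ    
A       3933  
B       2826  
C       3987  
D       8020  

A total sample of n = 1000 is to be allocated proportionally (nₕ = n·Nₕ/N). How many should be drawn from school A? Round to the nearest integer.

Share of school A = 3933/18766 = 0.20958.
Allocate 1000 × 0.20958 = 209.581... → 210.

210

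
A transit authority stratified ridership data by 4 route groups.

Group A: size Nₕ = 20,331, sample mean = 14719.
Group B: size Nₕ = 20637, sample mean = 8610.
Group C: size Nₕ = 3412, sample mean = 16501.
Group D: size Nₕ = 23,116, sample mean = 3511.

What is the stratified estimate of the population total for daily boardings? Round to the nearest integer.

614398247

A: 20331·14719 = 299251989
B: 20637·8610 = 177684570
C: 3412·16501 = 56301412
D: 23116·3511 = 81160276
τ̂ = Σ Nₕx̄ₕ = 614398247.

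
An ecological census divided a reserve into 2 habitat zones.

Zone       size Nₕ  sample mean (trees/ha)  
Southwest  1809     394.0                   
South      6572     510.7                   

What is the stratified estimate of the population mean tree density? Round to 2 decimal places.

485.51

N = 1809 + 6572 = 8381.
Overall mean = Σ (Nₕ/N)·x̄ₕ — weight by population share, not a simple average.
Σ Nₕx̄ₕ = 1809·394.0 + 6572·510.7 = 712746 + 3356320.4 = 4069066.4.
Divide by N: 4069066.4 / 8381 = 485.5108... → 485.51.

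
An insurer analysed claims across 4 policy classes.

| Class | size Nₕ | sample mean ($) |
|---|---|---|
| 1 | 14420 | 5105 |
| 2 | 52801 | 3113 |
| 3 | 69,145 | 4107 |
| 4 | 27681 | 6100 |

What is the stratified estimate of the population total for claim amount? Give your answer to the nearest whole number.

Population total = Σ Nₕ·x̄ₕ (each stratum's size times its mean).
14420·5105 + 52801·3113 + 69145·4107 + 27681·6100 = 73614100 + 164369513 + 283978515 + 168854100 = 690816228.

690816228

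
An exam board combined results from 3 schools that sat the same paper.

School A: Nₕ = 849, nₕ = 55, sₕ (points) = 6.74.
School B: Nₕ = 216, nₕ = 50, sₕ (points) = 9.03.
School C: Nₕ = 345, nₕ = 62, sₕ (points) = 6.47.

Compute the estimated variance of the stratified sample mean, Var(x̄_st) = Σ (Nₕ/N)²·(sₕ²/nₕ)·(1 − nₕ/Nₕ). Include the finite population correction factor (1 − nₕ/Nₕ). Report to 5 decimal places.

0.34263

N = 1410; Wₕ = Nₕ/N.
school A: (849/1410)²·6.74²/55·(1 − 55/849) = 0.28005741
school B: (216/1410)²·9.03²/50·(1 − 50/216) = 0.02941231
school C: (345/1410)²·6.47²/62·(1 − 62/345) = 0.03315768
Sum = 0.34262740 → 0.34263.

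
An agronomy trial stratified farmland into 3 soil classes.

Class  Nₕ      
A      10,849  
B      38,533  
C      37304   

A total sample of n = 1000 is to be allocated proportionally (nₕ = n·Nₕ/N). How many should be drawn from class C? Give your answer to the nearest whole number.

N = 10849 + 38533 + 37304 = 86686.
n_C = 1000·37304/86686 = 430.335... → 430.

430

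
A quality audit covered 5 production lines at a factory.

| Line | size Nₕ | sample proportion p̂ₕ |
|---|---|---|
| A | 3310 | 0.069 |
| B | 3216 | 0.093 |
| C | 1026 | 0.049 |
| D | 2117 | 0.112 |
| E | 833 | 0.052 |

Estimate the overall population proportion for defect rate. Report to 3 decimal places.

Wₕ = Nₕ/N with N = 10502: 0.3152, 0.3062, 0.0977, 0.2016, 0.0793.
p̂_st = 0.3152·0.069 + 0.3062·0.093 + 0.0977·0.049 + 0.2016·0.112 + 0.0793·0.052 ≈ 0.08172... → 0.082.

0.082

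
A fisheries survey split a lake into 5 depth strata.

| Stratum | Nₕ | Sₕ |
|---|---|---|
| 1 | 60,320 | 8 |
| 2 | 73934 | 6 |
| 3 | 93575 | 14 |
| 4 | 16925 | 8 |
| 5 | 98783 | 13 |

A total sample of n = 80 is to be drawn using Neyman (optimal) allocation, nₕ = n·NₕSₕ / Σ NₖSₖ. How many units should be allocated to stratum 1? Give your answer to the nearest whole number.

11

1: NₕSₕ = 60320·8 = 482560
2: NₕSₕ = 73934·6 = 443604
3: NₕSₕ = 93575·14 = 1310050
4: NₕSₕ = 16925·8 = 135400
5: NₕSₕ = 98783·13 = 1284179
Σ NₕSₕ = 3655793.
n_1 = 80·482560/3655793 = 10.560... → 11.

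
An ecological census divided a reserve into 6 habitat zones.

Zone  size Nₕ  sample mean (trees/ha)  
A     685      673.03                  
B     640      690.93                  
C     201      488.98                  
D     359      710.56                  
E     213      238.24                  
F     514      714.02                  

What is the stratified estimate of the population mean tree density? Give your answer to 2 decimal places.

N = 685 + 640 + 201 + 359 + 213 + 514 = 2612.
Weight each subgroup mean by Nₕ/N and sum.
Σ Nₕx̄ₕ = 685·673.03 + 640·690.93 + 201·488.98 + 359·710.56 + 213·238.24 + 514·714.02 = 461025.55 + 442195.2 + 98284.98 + 255091.04 + 50745.12 + 367006.28 = 1674348.17.
Divide by N: 1674348.17 / 2612 = 641.0215... → 641.02.

641.02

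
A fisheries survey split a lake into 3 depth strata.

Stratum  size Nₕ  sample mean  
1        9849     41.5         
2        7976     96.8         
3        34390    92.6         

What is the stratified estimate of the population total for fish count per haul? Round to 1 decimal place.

1: 9849·41.5 = 408733.5
2: 7976·96.8 = 772076.8
3: 34390·92.6 = 3184514
τ̂ = Σ Nₕx̄ₕ = 4365324.3.

4365324.3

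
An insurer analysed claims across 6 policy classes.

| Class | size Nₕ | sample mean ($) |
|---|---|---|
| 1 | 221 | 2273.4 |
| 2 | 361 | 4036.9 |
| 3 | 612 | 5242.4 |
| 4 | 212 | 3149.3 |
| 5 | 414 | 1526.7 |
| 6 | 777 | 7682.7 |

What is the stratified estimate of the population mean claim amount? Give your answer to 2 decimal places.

4789.09

x̄_st = (Σ Nₕx̄ₕ) / (Σ Nₕ) = (221·2273.4 + 361·4036.9 + 612·5242.4 + 212·3149.3 + 414·1526.7 + 777·7682.7) / 2597
= 12437254.4 / 2597 = 4789.0853... → 4789.09.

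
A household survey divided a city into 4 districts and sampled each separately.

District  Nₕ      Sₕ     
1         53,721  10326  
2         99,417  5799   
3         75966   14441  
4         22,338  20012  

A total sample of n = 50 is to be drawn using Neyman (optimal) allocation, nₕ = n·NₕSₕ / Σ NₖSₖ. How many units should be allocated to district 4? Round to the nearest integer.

1: NₕSₕ = 53721·10326 = 554723046
2: NₕSₕ = 99417·5799 = 576519183
3: NₕSₕ = 75966·14441 = 1097025006
4: NₕSₕ = 22338·20012 = 447028056
Σ NₕSₕ = 2675295291.
n_4 = 50·447028056/2675295291 = 8.355... → 8.

8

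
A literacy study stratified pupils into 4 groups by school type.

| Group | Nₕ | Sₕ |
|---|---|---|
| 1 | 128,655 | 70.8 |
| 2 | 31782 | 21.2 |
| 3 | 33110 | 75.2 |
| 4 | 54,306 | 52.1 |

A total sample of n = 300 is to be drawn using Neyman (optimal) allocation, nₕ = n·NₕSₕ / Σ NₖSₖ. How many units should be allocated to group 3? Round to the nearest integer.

49

1: NₕSₕ = 128655·70.8 = 9108774
2: NₕSₕ = 31782·21.2 = 673778.4
3: NₕSₕ = 33110·75.2 = 2489872
4: NₕSₕ = 54306·52.1 = 2829342.6
Σ NₕSₕ = 15101767.
n_3 = 300·2489872/15101767 = 49.462... → 49.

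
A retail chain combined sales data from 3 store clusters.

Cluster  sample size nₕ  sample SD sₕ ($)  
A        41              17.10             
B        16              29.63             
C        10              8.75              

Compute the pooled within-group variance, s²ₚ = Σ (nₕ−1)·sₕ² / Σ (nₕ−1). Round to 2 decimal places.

399.29

Degrees of freedom: 40 + 15 + 9 = 64.
Σ(nₕ−1)sₕ² = 40·292.41 + 15·877.9369 + 9·76.5625 = 25554.516.
s²ₚ = 25554.516 / 64 = 399.2893... → 399.29.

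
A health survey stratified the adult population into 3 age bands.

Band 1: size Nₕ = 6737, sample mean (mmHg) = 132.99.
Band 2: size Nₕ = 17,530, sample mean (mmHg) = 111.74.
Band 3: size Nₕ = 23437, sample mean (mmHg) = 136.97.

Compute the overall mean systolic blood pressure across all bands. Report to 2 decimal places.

127.14

x̄_st = (Σ Nₕx̄ₕ) / (Σ Nₕ) = (6737·132.99 + 17530·111.74 + 23437·136.97) / 47704
= 6064921.72 / 47704 = 127.1365... → 127.14.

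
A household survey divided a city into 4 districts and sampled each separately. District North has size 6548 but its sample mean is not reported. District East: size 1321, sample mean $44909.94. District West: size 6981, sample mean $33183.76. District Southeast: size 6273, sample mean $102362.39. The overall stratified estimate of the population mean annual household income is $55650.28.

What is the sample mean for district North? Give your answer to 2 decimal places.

37018.90

N = 6548 + 1321 + 6981 + 6273 = 21123.
Overall total = μ·N = 55650.28·21123 = 1175500864.44.
Subtract the known strata: 1321·44909.94 + 6981·33183.76 + 6273·102362.39 = 933101131.77.
Remaining total for district North: 1175500864.44 − 933101131.77 = 242399732.67.
Divide by its size: 242399732.67 / 6548 = 37018.8963... → 37018.90.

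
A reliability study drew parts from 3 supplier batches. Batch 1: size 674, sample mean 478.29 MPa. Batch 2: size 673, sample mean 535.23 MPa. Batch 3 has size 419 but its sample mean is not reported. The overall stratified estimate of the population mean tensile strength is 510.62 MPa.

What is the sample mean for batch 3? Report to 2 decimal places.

523.10

Σ Nₕx̄ₕ = N·μ, so 419·x̄_3 = 1766·510.62 − (674·478.29 + 673·535.23).
= 901754.92 − 682577.25 = 219177.67.
x̄_3 = 219177.67 / 419 = 523.0971... → 523.10.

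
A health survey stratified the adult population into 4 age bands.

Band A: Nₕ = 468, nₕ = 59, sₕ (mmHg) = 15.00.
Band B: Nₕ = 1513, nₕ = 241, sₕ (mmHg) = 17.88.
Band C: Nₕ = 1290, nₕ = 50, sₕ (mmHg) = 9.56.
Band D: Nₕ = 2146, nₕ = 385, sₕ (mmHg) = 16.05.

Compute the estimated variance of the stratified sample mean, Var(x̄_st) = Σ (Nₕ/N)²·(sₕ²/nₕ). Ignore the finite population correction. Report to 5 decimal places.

N = 5417; Wₕ = Nₕ/N.
band A: (468/5417)²·15.00²/59 = 0.02846456
band B: (1513/5417)²·17.88²/241 = 0.10348518
band C: (1290/5417)²·9.56²/50 = 0.10365912
band D: (2146/5417)²·16.05²/385 = 0.10501011
Sum = 0.34061898 → 0.34062.

0.34062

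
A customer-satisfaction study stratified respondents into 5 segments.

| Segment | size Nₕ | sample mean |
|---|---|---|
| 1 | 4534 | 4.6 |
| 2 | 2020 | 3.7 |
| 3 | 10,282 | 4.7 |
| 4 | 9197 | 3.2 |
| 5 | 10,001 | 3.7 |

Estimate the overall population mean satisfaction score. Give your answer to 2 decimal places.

N = 4534 + 2020 + 10282 + 9197 + 10001 = 36034.
Overall mean = Σ (Nₕ/N)·x̄ₕ — weight by population share, not a simple average.
Σ Nₕx̄ₕ = 4534·4.6 + 2020·3.7 + 10282·4.7 + 9197·3.2 + 10001·3.7 = 20856.4 + 7474 + 48325.4 + 29430.4 + 37003.7 = 143089.9.
Divide by N: 143089.9 / 36034 = 3.9710... → 3.97.

3.97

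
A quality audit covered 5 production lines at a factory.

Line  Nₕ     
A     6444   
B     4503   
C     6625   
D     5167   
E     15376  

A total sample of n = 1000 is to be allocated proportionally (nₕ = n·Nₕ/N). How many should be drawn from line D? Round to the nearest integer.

136

N = 6444 + 4503 + 6625 + 5167 + 15376 = 38115.
n_D = 1000·5167/38115 = 135.563... → 136.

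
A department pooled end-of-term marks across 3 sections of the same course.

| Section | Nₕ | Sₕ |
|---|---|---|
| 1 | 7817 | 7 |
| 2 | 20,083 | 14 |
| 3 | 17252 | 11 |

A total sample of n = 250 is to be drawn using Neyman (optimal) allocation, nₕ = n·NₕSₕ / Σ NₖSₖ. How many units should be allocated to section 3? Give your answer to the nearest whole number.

1: NₕSₕ = 7817·7 = 54719
2: NₕSₕ = 20083·14 = 281162
3: NₕSₕ = 17252·11 = 189772
Σ NₕSₕ = 525653.
n_3 = 250·189772/525653 = 90.255... → 90.

90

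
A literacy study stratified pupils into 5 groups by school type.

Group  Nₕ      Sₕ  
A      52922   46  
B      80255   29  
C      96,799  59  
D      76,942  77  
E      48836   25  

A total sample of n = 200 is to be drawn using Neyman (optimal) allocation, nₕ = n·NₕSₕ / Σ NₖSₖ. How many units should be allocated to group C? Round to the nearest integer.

65

Σ NₕSₕ = 52922·46 + 80255·29 + 96799·59 + 76942·77 + 48836·25 = 17618382.
Share for C: 5711141/17618382 = 0.32416.
n_C = 200 × 0.32416 = 64.832... → 65.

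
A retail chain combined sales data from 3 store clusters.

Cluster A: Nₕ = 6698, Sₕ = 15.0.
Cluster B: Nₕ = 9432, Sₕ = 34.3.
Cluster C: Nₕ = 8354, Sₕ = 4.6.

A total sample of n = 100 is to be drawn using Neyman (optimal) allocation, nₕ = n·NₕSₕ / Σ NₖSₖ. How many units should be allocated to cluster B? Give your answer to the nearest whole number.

70

Σ NₕSₕ = 6698·15.0 + 9432·34.3 + 8354·4.6 = 462416.
Share for B: 323517.6/462416 = 0.69962.
n_B = 100 × 0.69962 = 69.962... → 70.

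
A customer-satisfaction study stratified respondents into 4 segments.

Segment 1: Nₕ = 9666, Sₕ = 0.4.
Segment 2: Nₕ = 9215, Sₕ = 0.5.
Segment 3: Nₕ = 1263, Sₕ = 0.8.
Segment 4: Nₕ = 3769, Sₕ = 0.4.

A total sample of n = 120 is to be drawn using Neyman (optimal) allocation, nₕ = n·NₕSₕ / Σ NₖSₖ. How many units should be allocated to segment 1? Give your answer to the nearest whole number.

Σ NₕSₕ = 9666·0.4 + 9215·0.5 + 1263·0.8 + 3769·0.4 = 10991.9.
Share for 1: 3866.4/10991.9 = 0.35175.
n_1 = 120 × 0.35175 = 42.210... → 42.

42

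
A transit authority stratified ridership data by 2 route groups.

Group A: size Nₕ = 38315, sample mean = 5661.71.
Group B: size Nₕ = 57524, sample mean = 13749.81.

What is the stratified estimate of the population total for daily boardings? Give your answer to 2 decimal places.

1007872489.09

Estimate total by summing Nₕ·x̄ₕ over strata.
38315·5661.71 + 57524·13749.81 = 216928418.65 + 790944070.44 = 1007872489.09.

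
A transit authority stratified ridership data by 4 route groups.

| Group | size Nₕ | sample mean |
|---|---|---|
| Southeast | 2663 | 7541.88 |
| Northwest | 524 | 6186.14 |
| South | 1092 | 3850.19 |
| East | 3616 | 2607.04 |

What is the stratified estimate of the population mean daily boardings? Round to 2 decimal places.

x̄_st = (Σ Nₕx̄ₕ) / (Σ Nₕ) = (2663·7541.88 + 524·6186.14 + 1092·3850.19 + 3616·2607.04) / 7895
= 36957027.92 / 7895 = 4681.0675... → 4681.07.

4681.07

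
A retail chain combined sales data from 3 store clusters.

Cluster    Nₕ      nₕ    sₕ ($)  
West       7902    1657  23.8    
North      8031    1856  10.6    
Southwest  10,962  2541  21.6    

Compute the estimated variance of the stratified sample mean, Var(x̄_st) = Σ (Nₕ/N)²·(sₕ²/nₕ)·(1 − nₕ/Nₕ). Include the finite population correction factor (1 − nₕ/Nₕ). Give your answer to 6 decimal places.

0.050904

N = 26895. Term for each stratum: Wₕ²sₕ²/nₕ·(1−nₕ/Nₕ).
Var(x̄_st) = 0.023321570 + 0.004150470 + 0.023432208 = 0.050904247 → 0.050904.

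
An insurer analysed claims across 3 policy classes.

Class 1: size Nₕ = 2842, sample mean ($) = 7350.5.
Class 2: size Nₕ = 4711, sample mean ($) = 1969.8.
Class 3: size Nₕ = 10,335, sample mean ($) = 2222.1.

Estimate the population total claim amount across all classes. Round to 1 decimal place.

Estimate total by summing Nₕ·x̄ₕ over strata.
2842·7350.5 + 4711·1969.8 + 10335·2222.1 = 20890121 + 9279727.8 + 22965403.5 = 53135252.3.

53135252.3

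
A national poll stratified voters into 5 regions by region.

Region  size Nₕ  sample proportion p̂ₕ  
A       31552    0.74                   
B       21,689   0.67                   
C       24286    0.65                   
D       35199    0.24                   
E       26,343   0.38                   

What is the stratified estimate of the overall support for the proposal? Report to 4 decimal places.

N = 31552 + 21689 + 24286 + 35199 + 26343 = 139069.
Overall proportion = Σ (Nₕ/N)·p̂ₕ.
Σ Nₕp̂ₕ = 23348.48 + 14531.63 + 15785.9 + 8447.76 + 10010.34 = 72124.11.
72124.11 / 139069 = 0.518621... → 0.5186.

0.5186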